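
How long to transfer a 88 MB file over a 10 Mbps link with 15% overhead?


Effective throughput = 10 * (1 - 15/100) = 8.5 Mbps
File size in Mb = 88 * 8 = 704 Mb
Time = 704 / 8.5
Time = 82.8235 seconds


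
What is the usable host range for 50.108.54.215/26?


Network: 50.108.54.192
Broadcast: 50.108.54.255
First usable = network + 1
Last usable = broadcast - 1
Range: 50.108.54.193 to 50.108.54.254


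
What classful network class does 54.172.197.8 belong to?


First octet: 54
Binary: 00110110
0xxxxxxx -> Class A (1-126)
Class A, default mask 255.0.0.0 (/8)


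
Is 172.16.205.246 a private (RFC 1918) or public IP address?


RFC 1918 private ranges:
  10.0.0.0/8 (10.0.0.0 - 10.255.255.255)
  172.16.0.0/12 (172.16.0.0 - 172.31.255.255)
  192.168.0.0/16 (192.168.0.0 - 192.168.255.255)
Private (in 172.16.0.0/12)


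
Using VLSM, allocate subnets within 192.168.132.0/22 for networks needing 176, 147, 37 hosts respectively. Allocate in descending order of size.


176 hosts -> /24 (254 usable): 192.168.132.0/24
147 hosts -> /24 (254 usable): 192.168.133.0/24
37 hosts -> /26 (62 usable): 192.168.134.0/26
Allocation: 192.168.132.0/24 (176 hosts, 254 usable); 192.168.133.0/24 (147 hosts, 254 usable); 192.168.134.0/26 (37 hosts, 62 usable)


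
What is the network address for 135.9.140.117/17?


IP:   10000111.00001001.10001100.01110101
Mask: 11111111.11111111.10000000.00000000
AND operation:
Net:  10000111.00001001.10000000.00000000
Network: 135.9.128.0/17


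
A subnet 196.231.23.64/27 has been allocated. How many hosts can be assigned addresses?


Host bits = 32 - 27 = 5
Total addresses = 2^5 = 32
Usable = total - 2 (network and broadcast)
Usable hosts: 30


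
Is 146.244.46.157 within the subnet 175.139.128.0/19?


Subnet network: 175.139.128.0
Test IP AND mask: 146.244.32.0
No, 146.244.46.157 is not in 175.139.128.0/19


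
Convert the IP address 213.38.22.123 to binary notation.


213 = 11010101
38 = 00100110
22 = 00010110
123 = 01111011
Binary: 11010101.00100110.00010110.01111011


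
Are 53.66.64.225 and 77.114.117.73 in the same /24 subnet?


Mask: 255.255.255.0
53.66.64.225 AND mask = 53.66.64.0
77.114.117.73 AND mask = 77.114.117.0
No, different subnets (53.66.64.0 vs 77.114.117.0)


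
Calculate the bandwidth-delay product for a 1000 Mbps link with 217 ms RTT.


BDP = bandwidth * RTT
= 1000 Mbps * 217 ms
= 1000 * 1e6 * 217 / 1000 bits
= 217000000 bits
= 27125000 bytes
= 26489.2578 KB
BDP = 217000000 bits (27125000 bytes)


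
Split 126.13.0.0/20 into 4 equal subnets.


New prefix = 20 + 2 = 22
Each subnet has 1024 addresses
  126.13.0.0/22
  126.13.4.0/22
  126.13.8.0/22
  126.13.12.0/22
Subnets: 126.13.0.0/22, 126.13.4.0/22, 126.13.8.0/22, 126.13.12.0/22


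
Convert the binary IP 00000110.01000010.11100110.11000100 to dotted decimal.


00000110 = 6
01000010 = 66
11100110 = 230
11000100 = 196
IP: 6.66.230.196


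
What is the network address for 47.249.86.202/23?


IP:   00101111.11111001.01010110.11001010
Mask: 11111111.11111111.11111110.00000000
AND operation:
Net:  00101111.11111001.01010110.00000000
Network: 47.249.86.0/23


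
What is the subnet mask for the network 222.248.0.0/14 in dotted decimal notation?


/14 means 14 network bits, 18 host bits
Binary: 11111111111111000000000000000000
Mask: 255.252.0.0


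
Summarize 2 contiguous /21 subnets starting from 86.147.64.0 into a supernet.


Original prefix: /21
Number of subnets: 2 = 2^1
New prefix = 21 - 1 = 20
Supernet: 86.147.64.0/20


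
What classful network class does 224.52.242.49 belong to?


First octet: 224
Binary: 11100000
1110xxxx -> Class D (224-239)
Class D (multicast), default mask N/A


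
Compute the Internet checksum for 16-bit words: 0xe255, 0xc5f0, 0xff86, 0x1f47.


Sum all words (with carry folding):
+ 0xe255 = 0xe255
+ 0xc5f0 = 0xa846
+ 0xff86 = 0xa7cd
+ 0x1f47 = 0xc714
One's complement: ~0xc714
Checksum = 0x38eb


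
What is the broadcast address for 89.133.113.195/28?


Network: 89.133.113.192/28
Host bits = 4
Set all host bits to 1:
Broadcast: 89.133.113.207


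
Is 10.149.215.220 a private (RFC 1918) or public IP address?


RFC 1918 private ranges:
  10.0.0.0/8 (10.0.0.0 - 10.255.255.255)
  172.16.0.0/12 (172.16.0.0 - 172.31.255.255)
  192.168.0.0/16 (192.168.0.0 - 192.168.255.255)
Private (in 10.0.0.0/8)


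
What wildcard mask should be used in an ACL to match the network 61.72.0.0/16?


Subnet mask: 255.255.0.0
Wildcard = 255.255.255.255 - subnet mask
255 - 255 = 0
255 - 255 = 0
255 - 0 = 255
255 - 0 = 255
Wildcard: 0.0.255.255


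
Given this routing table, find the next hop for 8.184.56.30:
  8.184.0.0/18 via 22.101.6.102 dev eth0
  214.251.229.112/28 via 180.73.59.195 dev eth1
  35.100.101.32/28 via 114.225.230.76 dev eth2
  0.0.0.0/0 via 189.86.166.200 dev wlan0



Longest prefix match for 8.184.56.30:
  /18 8.184.0.0: MATCH
  /28 214.251.229.112: no
  /28 35.100.101.32: no
  /0 0.0.0.0: MATCH
Selected: next-hop 22.101.6.102 via eth0 (matched /18)


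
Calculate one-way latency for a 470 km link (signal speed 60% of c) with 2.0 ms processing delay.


Speed = 0.6 * 3e5 km/s = 180000 km/s
Propagation delay = 470 / 180000 = 0.0026 s = 2.6111 ms
Processing delay = 2.0 ms
Total one-way latency = 4.6111 ms


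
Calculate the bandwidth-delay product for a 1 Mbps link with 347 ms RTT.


BDP = bandwidth * RTT
= 1 Mbps * 347 ms
= 1 * 1e6 * 347 / 1000 bits
= 347000 bits
= 43375 bytes
= 42.3584 KB
BDP = 347000 bits (43375 bytes)


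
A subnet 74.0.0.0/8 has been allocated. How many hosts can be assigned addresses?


Host bits = 32 - 8 = 24
Total addresses = 2^24 = 16777216
Usable = total - 2 (network and broadcast)
Usable hosts: 16777214


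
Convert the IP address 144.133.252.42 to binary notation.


144 = 10010000
133 = 10000101
252 = 11111100
42 = 00101010
Binary: 10010000.10000101.11111100.00101010


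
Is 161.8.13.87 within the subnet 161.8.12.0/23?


Subnet network: 161.8.12.0
Test IP AND mask: 161.8.12.0
Yes, 161.8.13.87 is in 161.8.12.0/23


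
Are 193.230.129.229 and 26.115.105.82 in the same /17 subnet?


Mask: 255.255.128.0
193.230.129.229 AND mask = 193.230.128.0
26.115.105.82 AND mask = 26.115.0.0
No, different subnets (193.230.128.0 vs 26.115.0.0)


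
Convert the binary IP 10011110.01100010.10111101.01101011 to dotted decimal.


10011110 = 158
01100010 = 98
10111101 = 189
01101011 = 107
IP: 158.98.189.107


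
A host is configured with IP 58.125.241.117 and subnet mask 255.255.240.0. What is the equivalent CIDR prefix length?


Binary: 11111111.11111111.11110000.00000000
Count leading 1s
Prefix: /20


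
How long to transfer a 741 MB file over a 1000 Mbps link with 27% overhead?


Effective throughput = 1000 * (1 - 27/100) = 730 Mbps
File size in Mb = 741 * 8 = 5928 Mb
Time = 5928 / 730
Time = 8.1205 seconds


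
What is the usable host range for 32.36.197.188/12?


Network: 32.32.0.0
Broadcast: 32.47.255.255
First usable = network + 1
Last usable = broadcast - 1
Range: 32.32.0.1 to 32.47.255.254


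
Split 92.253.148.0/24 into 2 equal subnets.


New prefix = 24 + 1 = 25
Each subnet has 128 addresses
  92.253.148.0/25
  92.253.148.128/25
Subnets: 92.253.148.0/25, 92.253.148.128/25


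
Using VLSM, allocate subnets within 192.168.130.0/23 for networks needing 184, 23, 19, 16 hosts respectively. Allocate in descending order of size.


184 hosts -> /24 (254 usable): 192.168.130.0/24
23 hosts -> /27 (30 usable): 192.168.131.0/27
19 hosts -> /27 (30 usable): 192.168.131.32/27
16 hosts -> /27 (30 usable): 192.168.131.64/27
Allocation: 192.168.130.0/24 (184 hosts, 254 usable); 192.168.131.0/27 (23 hosts, 30 usable); 192.168.131.32/27 (19 hosts, 30 usable); 192.168.131.64/27 (16 hosts, 30 usable)


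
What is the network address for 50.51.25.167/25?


IP:   00110010.00110011.00011001.10100111
Mask: 11111111.11111111.11111111.10000000
AND operation:
Net:  00110010.00110011.00011001.10000000
Network: 50.51.25.128/25


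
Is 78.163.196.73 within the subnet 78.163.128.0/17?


Subnet network: 78.163.128.0
Test IP AND mask: 78.163.128.0
Yes, 78.163.196.73 is in 78.163.128.0/17


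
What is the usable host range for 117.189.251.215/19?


Network: 117.189.224.0
Broadcast: 117.189.255.255
First usable = network + 1
Last usable = broadcast - 1
Range: 117.189.224.1 to 117.189.255.254


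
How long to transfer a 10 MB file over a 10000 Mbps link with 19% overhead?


Effective throughput = 10000 * (1 - 19/100) = 8100.0 Mbps
File size in Mb = 10 * 8 = 80 Mb
Time = 80 / 8100.0
Time = 0.0099 seconds


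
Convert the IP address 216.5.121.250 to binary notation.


216 = 11011000
5 = 00000101
121 = 01111001
250 = 11111010
Binary: 11011000.00000101.01111001.11111010


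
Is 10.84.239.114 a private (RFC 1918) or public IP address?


RFC 1918 private ranges:
  10.0.0.0/8 (10.0.0.0 - 10.255.255.255)
  172.16.0.0/12 (172.16.0.0 - 172.31.255.255)
  192.168.0.0/16 (192.168.0.0 - 192.168.255.255)
Private (in 10.0.0.0/8)


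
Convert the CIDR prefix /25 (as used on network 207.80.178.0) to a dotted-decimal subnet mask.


/25 means 25 network bits, 7 host bits
Binary: 11111111111111111111111110000000
Mask: 255.255.255.128


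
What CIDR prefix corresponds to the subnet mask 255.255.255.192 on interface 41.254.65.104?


Binary: 11111111.11111111.11111111.11000000
Count leading 1s
Prefix: /26


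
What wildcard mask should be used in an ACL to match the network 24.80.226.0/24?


Subnet mask: 255.255.255.0
Wildcard = 255.255.255.255 - subnet mask
255 - 255 = 0
255 - 255 = 0
255 - 255 = 0
255 - 0 = 255
Wildcard: 0.0.0.255


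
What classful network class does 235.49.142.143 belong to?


First octet: 235
Binary: 11101011
1110xxxx -> Class D (224-239)
Class D (multicast), default mask N/A


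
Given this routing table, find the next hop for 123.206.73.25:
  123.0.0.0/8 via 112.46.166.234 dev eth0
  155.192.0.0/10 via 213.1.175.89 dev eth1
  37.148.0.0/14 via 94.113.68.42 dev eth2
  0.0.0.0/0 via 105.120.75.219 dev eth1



Longest prefix match for 123.206.73.25:
  /8 123.0.0.0: MATCH
  /10 155.192.0.0: no
  /14 37.148.0.0: no
  /0 0.0.0.0: MATCH
Selected: next-hop 112.46.166.234 via eth0 (matched /8)


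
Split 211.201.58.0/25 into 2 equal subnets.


New prefix = 25 + 1 = 26
Each subnet has 64 addresses
  211.201.58.0/26
  211.201.58.64/26
Subnets: 211.201.58.0/26, 211.201.58.64/26


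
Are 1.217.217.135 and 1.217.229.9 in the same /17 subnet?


Mask: 255.255.128.0
1.217.217.135 AND mask = 1.217.128.0
1.217.229.9 AND mask = 1.217.128.0
Yes, same subnet (1.217.128.0)


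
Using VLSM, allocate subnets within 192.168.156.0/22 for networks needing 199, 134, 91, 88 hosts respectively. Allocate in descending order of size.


199 hosts -> /24 (254 usable): 192.168.156.0/24
134 hosts -> /24 (254 usable): 192.168.157.0/24
91 hosts -> /25 (126 usable): 192.168.158.0/25
88 hosts -> /25 (126 usable): 192.168.158.128/25
Allocation: 192.168.156.0/24 (199 hosts, 254 usable); 192.168.157.0/24 (134 hosts, 254 usable); 192.168.158.0/25 (91 hosts, 126 usable); 192.168.158.128/25 (88 hosts, 126 usable)


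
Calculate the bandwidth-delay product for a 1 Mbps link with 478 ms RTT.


BDP = bandwidth * RTT
= 1 Mbps * 478 ms
= 1 * 1e6 * 478 / 1000 bits
= 478000 bits
= 59750 bytes
= 58.3496 KB
BDP = 478000 bits (59750 bytes)


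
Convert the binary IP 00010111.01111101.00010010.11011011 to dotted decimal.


00010111 = 23
01111101 = 125
00010010 = 18
11011011 = 219
IP: 23.125.18.219


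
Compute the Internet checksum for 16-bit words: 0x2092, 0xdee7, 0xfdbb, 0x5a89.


Sum all words (with carry folding):
+ 0x2092 = 0x2092
+ 0xdee7 = 0xff79
+ 0xfdbb = 0xfd35
+ 0x5a89 = 0x57bf
One's complement: ~0x57bf
Checksum = 0xa840


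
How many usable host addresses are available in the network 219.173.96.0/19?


Host bits = 32 - 19 = 13
Total addresses = 2^13 = 8192
Usable = total - 2 (network and broadcast)
Usable hosts: 8190


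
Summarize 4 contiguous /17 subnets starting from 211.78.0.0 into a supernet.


Original prefix: /17
Number of subnets: 4 = 2^2
New prefix = 17 - 2 = 15
Supernet: 211.78.0.0/15


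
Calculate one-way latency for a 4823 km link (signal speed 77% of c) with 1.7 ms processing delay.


Speed = 0.77 * 3e5 km/s = 231000 km/s
Propagation delay = 4823 / 231000 = 0.0209 s = 20.8788 ms
Processing delay = 1.7 ms
Total one-way latency = 22.5788 ms


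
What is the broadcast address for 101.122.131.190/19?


Network: 101.122.128.0/19
Host bits = 13
Set all host bits to 1:
Broadcast: 101.122.159.255


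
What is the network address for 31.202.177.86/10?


IP:   00011111.11001010.10110001.01010110
Mask: 11111111.11000000.00000000.00000000
AND operation:
Net:  00011111.11000000.00000000.00000000
Network: 31.192.0.0/10


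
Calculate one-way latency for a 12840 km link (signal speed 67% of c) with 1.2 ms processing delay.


Speed = 0.67 * 3e5 km/s = 201000 km/s
Propagation delay = 12840 / 201000 = 0.0639 s = 63.8806 ms
Processing delay = 1.2 ms
Total one-way latency = 65.0806 ms


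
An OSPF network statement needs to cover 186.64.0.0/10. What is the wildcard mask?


Subnet mask: 255.192.0.0
Wildcard = 255.255.255.255 - subnet mask
255 - 255 = 0
255 - 192 = 63
255 - 0 = 255
255 - 0 = 255
Wildcard: 0.63.255.255


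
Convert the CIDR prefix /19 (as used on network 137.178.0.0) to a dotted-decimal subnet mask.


/19 means 19 network bits, 13 host bits
Binary: 11111111111111111110000000000000
Mask: 255.255.224.0


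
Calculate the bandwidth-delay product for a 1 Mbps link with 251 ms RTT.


BDP = bandwidth * RTT
= 1 Mbps * 251 ms
= 1 * 1e6 * 251 / 1000 bits
= 251000 bits
= 31375 bytes
= 30.6396 KB
BDP = 251000 bits (31375 bytes)


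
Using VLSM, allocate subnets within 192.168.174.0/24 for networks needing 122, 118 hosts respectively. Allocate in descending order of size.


122 hosts -> /25 (126 usable): 192.168.174.0/25
118 hosts -> /25 (126 usable): 192.168.174.128/25
Allocation: 192.168.174.0/25 (122 hosts, 126 usable); 192.168.174.128/25 (118 hosts, 126 usable)


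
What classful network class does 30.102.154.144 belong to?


First octet: 30
Binary: 00011110
0xxxxxxx -> Class A (1-126)
Class A, default mask 255.0.0.0 (/8)


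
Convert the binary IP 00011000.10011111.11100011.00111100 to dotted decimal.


00011000 = 24
10011111 = 159
11100011 = 227
00111100 = 60
IP: 24.159.227.60


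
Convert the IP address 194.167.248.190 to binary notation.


194 = 11000010
167 = 10100111
248 = 11111000
190 = 10111110
Binary: 11000010.10100111.11111000.10111110


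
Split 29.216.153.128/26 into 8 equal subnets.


New prefix = 26 + 3 = 29
Each subnet has 8 addresses
  29.216.153.128/29
  29.216.153.136/29
  29.216.153.144/29
  29.216.153.152/29
  29.216.153.160/29
  29.216.153.168/29
  29.216.153.176/29
  29.216.153.184/29
Subnets: 29.216.153.128/29, 29.216.153.136/29, 29.216.153.144/29, 29.216.153.152/29, 29.216.153.160/29, 29.216.153.168/29, 29.216.153.176/29, 29.216.153.184/29


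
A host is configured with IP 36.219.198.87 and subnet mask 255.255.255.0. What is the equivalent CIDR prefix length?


Binary: 11111111.11111111.11111111.00000000
Count leading 1s
Prefix: /24


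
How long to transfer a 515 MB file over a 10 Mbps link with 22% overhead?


Effective throughput = 10 * (1 - 22/100) = 7.8 Mbps
File size in Mb = 515 * 8 = 4120 Mb
Time = 4120 / 7.8
Time = 528.2051 seconds


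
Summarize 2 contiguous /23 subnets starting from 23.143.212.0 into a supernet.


Original prefix: /23
Number of subnets: 2 = 2^1
New prefix = 23 - 1 = 22
Supernet: 23.143.212.0/22


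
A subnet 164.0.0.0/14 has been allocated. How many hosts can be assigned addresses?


Host bits = 32 - 14 = 18
Total addresses = 2^18 = 262144
Usable = total - 2 (network and broadcast)
Usable hosts: 262142


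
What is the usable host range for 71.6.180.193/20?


Network: 71.6.176.0
Broadcast: 71.6.191.255
First usable = network + 1
Last usable = broadcast - 1
Range: 71.6.176.1 to 71.6.191.254


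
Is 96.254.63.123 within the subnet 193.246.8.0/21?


Subnet network: 193.246.8.0
Test IP AND mask: 96.254.56.0
No, 96.254.63.123 is not in 193.246.8.0/21


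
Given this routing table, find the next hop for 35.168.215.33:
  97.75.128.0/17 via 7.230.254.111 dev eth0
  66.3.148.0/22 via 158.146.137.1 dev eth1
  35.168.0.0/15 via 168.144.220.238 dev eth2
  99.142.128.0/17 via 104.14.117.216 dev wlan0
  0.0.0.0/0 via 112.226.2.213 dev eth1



Longest prefix match for 35.168.215.33:
  /17 97.75.128.0: no
  /22 66.3.148.0: no
  /15 35.168.0.0: MATCH
  /17 99.142.128.0: no
  /0 0.0.0.0: MATCH
Selected: next-hop 168.144.220.238 via eth2 (matched /15)


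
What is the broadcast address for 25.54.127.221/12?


Network: 25.48.0.0/12
Host bits = 20
Set all host bits to 1:
Broadcast: 25.63.255.255


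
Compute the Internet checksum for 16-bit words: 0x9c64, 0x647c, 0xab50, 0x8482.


Sum all words (with carry folding):
+ 0x9c64 = 0x9c64
+ 0x647c = 0x00e1
+ 0xab50 = 0xac31
+ 0x8482 = 0x30b4
One's complement: ~0x30b4
Checksum = 0xcf4b


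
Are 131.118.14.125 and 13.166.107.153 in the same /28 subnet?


Mask: 255.255.255.240
131.118.14.125 AND mask = 131.118.14.112
13.166.107.153 AND mask = 13.166.107.144
No, different subnets (131.118.14.112 vs 13.166.107.144)


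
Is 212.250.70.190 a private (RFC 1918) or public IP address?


RFC 1918 private ranges:
  10.0.0.0/8 (10.0.0.0 - 10.255.255.255)
  172.16.0.0/12 (172.16.0.0 - 172.31.255.255)
  192.168.0.0/16 (192.168.0.0 - 192.168.255.255)
Public (not in any RFC 1918 range)


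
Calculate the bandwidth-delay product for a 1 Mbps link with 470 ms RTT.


BDP = bandwidth * RTT
= 1 Mbps * 470 ms
= 1 * 1e6 * 470 / 1000 bits
= 470000 bits
= 58750 bytes
= 57.373 KB
BDP = 470000 bits (58750 bytes)


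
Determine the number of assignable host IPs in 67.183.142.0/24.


Host bits = 32 - 24 = 8
Total addresses = 2^8 = 256
Usable = total - 2 (network and broadcast)
Usable hosts: 254


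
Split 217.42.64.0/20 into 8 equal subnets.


New prefix = 20 + 3 = 23
Each subnet has 512 addresses
  217.42.64.0/23
  217.42.66.0/23
  217.42.68.0/23
  217.42.70.0/23
  217.42.72.0/23
  217.42.74.0/23
  217.42.76.0/23
  217.42.78.0/23
Subnets: 217.42.64.0/23, 217.42.66.0/23, 217.42.68.0/23, 217.42.70.0/23, 217.42.72.0/23, 217.42.74.0/23, 217.42.76.0/23, 217.42.78.0/23


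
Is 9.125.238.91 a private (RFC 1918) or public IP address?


RFC 1918 private ranges:
  10.0.0.0/8 (10.0.0.0 - 10.255.255.255)
  172.16.0.0/12 (172.16.0.0 - 172.31.255.255)
  192.168.0.0/16 (192.168.0.0 - 192.168.255.255)
Public (not in any RFC 1918 range)


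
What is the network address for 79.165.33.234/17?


IP:   01001111.10100101.00100001.11101010
Mask: 11111111.11111111.10000000.00000000
AND operation:
Net:  01001111.10100101.00000000.00000000
Network: 79.165.0.0/17


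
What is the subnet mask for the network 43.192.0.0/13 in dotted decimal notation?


/13 means 13 network bits, 19 host bits
Binary: 11111111111110000000000000000000
Mask: 255.248.0.0


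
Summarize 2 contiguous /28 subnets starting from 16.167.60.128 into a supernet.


Original prefix: /28
Number of subnets: 2 = 2^1
New prefix = 28 - 1 = 27
Supernet: 16.167.60.128/27


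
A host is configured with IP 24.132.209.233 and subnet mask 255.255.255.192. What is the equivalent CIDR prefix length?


Binary: 11111111.11111111.11111111.11000000
Count leading 1s
Prefix: /26


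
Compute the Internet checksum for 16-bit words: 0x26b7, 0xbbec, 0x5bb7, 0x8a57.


Sum all words (with carry folding):
+ 0x26b7 = 0x26b7
+ 0xbbec = 0xe2a3
+ 0x5bb7 = 0x3e5b
+ 0x8a57 = 0xc8b2
One's complement: ~0xc8b2
Checksum = 0x374d


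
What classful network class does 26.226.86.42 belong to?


First octet: 26
Binary: 00011010
0xxxxxxx -> Class A (1-126)
Class A, default mask 255.0.0.0 (/8)


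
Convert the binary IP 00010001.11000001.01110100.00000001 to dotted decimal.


00010001 = 17
11000001 = 193
01110100 = 116
00000001 = 1
IP: 17.193.116.1


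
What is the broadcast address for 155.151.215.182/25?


Network: 155.151.215.128/25
Host bits = 7
Set all host bits to 1:
Broadcast: 155.151.215.255


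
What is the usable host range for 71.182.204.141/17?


Network: 71.182.128.0
Broadcast: 71.182.255.255
First usable = network + 1
Last usable = broadcast - 1
Range: 71.182.128.1 to 71.182.255.254


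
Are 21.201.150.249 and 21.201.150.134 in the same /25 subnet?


Mask: 255.255.255.128
21.201.150.249 AND mask = 21.201.150.128
21.201.150.134 AND mask = 21.201.150.128
Yes, same subnet (21.201.150.128)


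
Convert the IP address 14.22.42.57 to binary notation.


14 = 00001110
22 = 00010110
42 = 00101010
57 = 00111001
Binary: 00001110.00010110.00101010.00111001


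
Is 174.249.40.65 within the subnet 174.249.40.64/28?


Subnet network: 174.249.40.64
Test IP AND mask: 174.249.40.64
Yes, 174.249.40.65 is in 174.249.40.64/28


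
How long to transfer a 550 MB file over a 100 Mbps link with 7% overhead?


Effective throughput = 100 * (1 - 7/100) = 93 Mbps
File size in Mb = 550 * 8 = 4400 Mb
Time = 4400 / 93
Time = 47.3118 seconds


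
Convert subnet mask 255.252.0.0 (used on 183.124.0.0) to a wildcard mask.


Subnet mask: 255.252.0.0
Wildcard = 255.255.255.255 - subnet mask
255 - 255 = 0
255 - 252 = 3
255 - 0 = 255
255 - 0 = 255
Wildcard: 0.3.255.255


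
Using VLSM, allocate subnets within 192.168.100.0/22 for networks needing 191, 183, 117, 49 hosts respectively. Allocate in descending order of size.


191 hosts -> /24 (254 usable): 192.168.100.0/24
183 hosts -> /24 (254 usable): 192.168.101.0/24
117 hosts -> /25 (126 usable): 192.168.102.0/25
49 hosts -> /26 (62 usable): 192.168.102.128/26
Allocation: 192.168.100.0/24 (191 hosts, 254 usable); 192.168.101.0/24 (183 hosts, 254 usable); 192.168.102.0/25 (117 hosts, 126 usable); 192.168.102.128/26 (49 hosts, 62 usable)


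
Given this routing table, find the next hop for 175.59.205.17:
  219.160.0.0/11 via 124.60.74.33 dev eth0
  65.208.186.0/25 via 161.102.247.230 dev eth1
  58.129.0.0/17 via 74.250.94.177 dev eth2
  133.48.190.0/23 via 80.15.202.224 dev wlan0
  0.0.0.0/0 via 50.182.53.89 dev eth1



Longest prefix match for 175.59.205.17:
  /11 219.160.0.0: no
  /25 65.208.186.0: no
  /17 58.129.0.0: no
  /23 133.48.190.0: no
  /0 0.0.0.0: MATCH
Selected: next-hop 50.182.53.89 via eth1 (matched /0)


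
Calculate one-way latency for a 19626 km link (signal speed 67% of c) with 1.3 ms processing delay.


Speed = 0.67 * 3e5 km/s = 201000 km/s
Propagation delay = 19626 / 201000 = 0.0976 s = 97.6418 ms
Processing delay = 1.3 ms
Total one-way latency = 98.9418 ms


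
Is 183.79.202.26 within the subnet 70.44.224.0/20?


Subnet network: 70.44.224.0
Test IP AND mask: 183.79.192.0
No, 183.79.202.26 is not in 70.44.224.0/20


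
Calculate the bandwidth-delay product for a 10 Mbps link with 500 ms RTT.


BDP = bandwidth * RTT
= 10 Mbps * 500 ms
= 10 * 1e6 * 500 / 1000 bits
= 5000000 bits
= 625000 bytes
= 610.3516 KB
BDP = 5000000 bits (625000 bytes)


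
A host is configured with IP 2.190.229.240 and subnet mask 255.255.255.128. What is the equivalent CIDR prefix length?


Binary: 11111111.11111111.11111111.10000000
Count leading 1s
Prefix: /25


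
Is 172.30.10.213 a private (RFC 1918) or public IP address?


RFC 1918 private ranges:
  10.0.0.0/8 (10.0.0.0 - 10.255.255.255)
  172.16.0.0/12 (172.16.0.0 - 172.31.255.255)
  192.168.0.0/16 (192.168.0.0 - 192.168.255.255)
Private (in 172.16.0.0/12)


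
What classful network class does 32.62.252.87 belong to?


First octet: 32
Binary: 00100000
0xxxxxxx -> Class A (1-126)
Class A, default mask 255.0.0.0 (/8)


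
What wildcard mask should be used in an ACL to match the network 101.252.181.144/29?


Subnet mask: 255.255.255.248
Wildcard = 255.255.255.255 - subnet mask
255 - 255 = 0
255 - 255 = 0
255 - 255 = 0
255 - 248 = 7
Wildcard: 0.0.0.7


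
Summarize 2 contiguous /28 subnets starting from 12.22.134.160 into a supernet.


Original prefix: /28
Number of subnets: 2 = 2^1
New prefix = 28 - 1 = 27
Supernet: 12.22.134.160/27


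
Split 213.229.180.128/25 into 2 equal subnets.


New prefix = 25 + 1 = 26
Each subnet has 64 addresses
  213.229.180.128/26
  213.229.180.192/26
Subnets: 213.229.180.128/26, 213.229.180.192/26


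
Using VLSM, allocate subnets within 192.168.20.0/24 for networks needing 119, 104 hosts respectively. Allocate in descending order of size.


119 hosts -> /25 (126 usable): 192.168.20.0/25
104 hosts -> /25 (126 usable): 192.168.20.128/25
Allocation: 192.168.20.0/25 (119 hosts, 126 usable); 192.168.20.128/25 (104 hosts, 126 usable)


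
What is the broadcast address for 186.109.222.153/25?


Network: 186.109.222.128/25
Host bits = 7
Set all host bits to 1:
Broadcast: 186.109.222.255


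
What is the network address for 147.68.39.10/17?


IP:   10010011.01000100.00100111.00001010
Mask: 11111111.11111111.10000000.00000000
AND operation:
Net:  10010011.01000100.00000000.00000000
Network: 147.68.0.0/17


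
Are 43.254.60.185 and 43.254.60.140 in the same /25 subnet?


Mask: 255.255.255.128
43.254.60.185 AND mask = 43.254.60.128
43.254.60.140 AND mask = 43.254.60.128
Yes, same subnet (43.254.60.128)


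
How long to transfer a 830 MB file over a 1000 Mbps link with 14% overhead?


Effective throughput = 1000 * (1 - 14/100) = 860 Mbps
File size in Mb = 830 * 8 = 6640 Mb
Time = 6640 / 860
Time = 7.7209 seconds


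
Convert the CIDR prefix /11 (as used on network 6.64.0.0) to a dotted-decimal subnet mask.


/11 means 11 network bits, 21 host bits
Binary: 11111111111000000000000000000000
Mask: 255.224.0.0


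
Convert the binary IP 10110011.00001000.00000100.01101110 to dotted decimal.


10110011 = 179
00001000 = 8
00000100 = 4
01101110 = 110
IP: 179.8.4.110


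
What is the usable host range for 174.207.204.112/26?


Network: 174.207.204.64
Broadcast: 174.207.204.127
First usable = network + 1
Last usable = broadcast - 1
Range: 174.207.204.65 to 174.207.204.126


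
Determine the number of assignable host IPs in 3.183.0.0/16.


Host bits = 32 - 16 = 16
Total addresses = 2^16 = 65536
Usable = total - 2 (network and broadcast)
Usable hosts: 65534


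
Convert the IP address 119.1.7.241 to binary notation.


119 = 01110111
1 = 00000001
7 = 00000111
241 = 11110001
Binary: 01110111.00000001.00000111.11110001


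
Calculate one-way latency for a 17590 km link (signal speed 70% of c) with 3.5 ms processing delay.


Speed = 0.7 * 3e5 km/s = 210000 km/s
Propagation delay = 17590 / 210000 = 0.0838 s = 83.7619 ms
Processing delay = 3.5 ms
Total one-way latency = 87.2619 ms


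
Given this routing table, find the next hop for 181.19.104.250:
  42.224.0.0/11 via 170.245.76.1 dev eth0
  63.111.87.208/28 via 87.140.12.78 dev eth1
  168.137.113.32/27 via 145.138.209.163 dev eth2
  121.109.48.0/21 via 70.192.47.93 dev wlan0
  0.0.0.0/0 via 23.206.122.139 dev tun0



Longest prefix match for 181.19.104.250:
  /11 42.224.0.0: no
  /28 63.111.87.208: no
  /27 168.137.113.32: no
  /21 121.109.48.0: no
  /0 0.0.0.0: MATCH
Selected: next-hop 23.206.122.139 via tun0 (matched /0)


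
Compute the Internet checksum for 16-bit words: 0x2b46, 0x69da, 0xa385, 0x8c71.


Sum all words (with carry folding):
+ 0x2b46 = 0x2b46
+ 0x69da = 0x9520
+ 0xa385 = 0x38a6
+ 0x8c71 = 0xc517
One's complement: ~0xc517
Checksum = 0x3ae8


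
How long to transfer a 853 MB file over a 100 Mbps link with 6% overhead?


Effective throughput = 100 * (1 - 6/100) = 94 Mbps
File size in Mb = 853 * 8 = 6824 Mb
Time = 6824 / 94
Time = 72.5957 seconds


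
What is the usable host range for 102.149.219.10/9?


Network: 102.128.0.0
Broadcast: 102.255.255.255
First usable = network + 1
Last usable = broadcast - 1
Range: 102.128.0.1 to 102.255.255.254


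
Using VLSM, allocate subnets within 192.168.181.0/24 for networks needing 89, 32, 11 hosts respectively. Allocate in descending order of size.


89 hosts -> /25 (126 usable): 192.168.181.0/25
32 hosts -> /26 (62 usable): 192.168.181.128/26
11 hosts -> /28 (14 usable): 192.168.181.192/28
Allocation: 192.168.181.0/25 (89 hosts, 126 usable); 192.168.181.128/26 (32 hosts, 62 usable); 192.168.181.192/28 (11 hosts, 14 usable)


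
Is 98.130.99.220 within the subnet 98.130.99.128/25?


Subnet network: 98.130.99.128
Test IP AND mask: 98.130.99.128
Yes, 98.130.99.220 is in 98.130.99.128/25


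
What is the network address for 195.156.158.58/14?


IP:   11000011.10011100.10011110.00111010
Mask: 11111111.11111100.00000000.00000000
AND operation:
Net:  11000011.10011100.00000000.00000000
Network: 195.156.0.0/14


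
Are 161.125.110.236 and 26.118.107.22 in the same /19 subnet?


Mask: 255.255.224.0
161.125.110.236 AND mask = 161.125.96.0
26.118.107.22 AND mask = 26.118.96.0
No, different subnets (161.125.96.0 vs 26.118.96.0)


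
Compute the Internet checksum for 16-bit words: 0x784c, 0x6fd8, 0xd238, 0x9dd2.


Sum all words (with carry folding):
+ 0x784c = 0x784c
+ 0x6fd8 = 0xe824
+ 0xd238 = 0xba5d
+ 0x9dd2 = 0x5830
One's complement: ~0x5830
Checksum = 0xa7cf


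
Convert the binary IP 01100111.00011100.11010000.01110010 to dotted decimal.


01100111 = 103
00011100 = 28
11010000 = 208
01110010 = 114
IP: 103.28.208.114


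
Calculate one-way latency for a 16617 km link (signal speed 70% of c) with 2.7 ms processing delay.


Speed = 0.7 * 3e5 km/s = 210000 km/s
Propagation delay = 16617 / 210000 = 0.0791 s = 79.1286 ms
Processing delay = 2.7 ms
Total one-way latency = 81.8286 ms


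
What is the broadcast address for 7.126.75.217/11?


Network: 7.96.0.0/11
Host bits = 21
Set all host bits to 1:
Broadcast: 7.127.255.255


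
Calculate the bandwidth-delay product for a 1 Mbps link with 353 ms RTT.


BDP = bandwidth * RTT
= 1 Mbps * 353 ms
= 1 * 1e6 * 353 / 1000 bits
= 353000 bits
= 44125 bytes
= 43.0908 KB
BDP = 353000 bits (44125 bytes)


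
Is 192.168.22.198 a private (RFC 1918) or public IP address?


RFC 1918 private ranges:
  10.0.0.0/8 (10.0.0.0 - 10.255.255.255)
  172.16.0.0/12 (172.16.0.0 - 172.31.255.255)
  192.168.0.0/16 (192.168.0.0 - 192.168.255.255)
Private (in 192.168.0.0/16)


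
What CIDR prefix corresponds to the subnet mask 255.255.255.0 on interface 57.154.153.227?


Binary: 11111111.11111111.11111111.00000000
Count leading 1s
Prefix: /24


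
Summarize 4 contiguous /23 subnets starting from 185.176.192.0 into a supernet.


Original prefix: /23
Number of subnets: 4 = 2^2
New prefix = 23 - 2 = 21
Supernet: 185.176.192.0/21


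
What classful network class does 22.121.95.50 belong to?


First octet: 22
Binary: 00010110
0xxxxxxx -> Class A (1-126)
Class A, default mask 255.0.0.0 (/8)


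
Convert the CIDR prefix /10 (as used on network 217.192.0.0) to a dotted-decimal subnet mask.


/10 means 10 network bits, 22 host bits
Binary: 11111111110000000000000000000000
Mask: 255.192.0.0


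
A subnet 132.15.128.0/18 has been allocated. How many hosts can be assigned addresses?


Host bits = 32 - 18 = 14
Total addresses = 2^14 = 16384
Usable = total - 2 (network and broadcast)
Usable hosts: 16382


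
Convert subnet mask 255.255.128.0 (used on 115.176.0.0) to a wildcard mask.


Subnet mask: 255.255.128.0
Wildcard = 255.255.255.255 - subnet mask
255 - 255 = 0
255 - 255 = 0
255 - 128 = 127
255 - 0 = 255
Wildcard: 0.0.127.255


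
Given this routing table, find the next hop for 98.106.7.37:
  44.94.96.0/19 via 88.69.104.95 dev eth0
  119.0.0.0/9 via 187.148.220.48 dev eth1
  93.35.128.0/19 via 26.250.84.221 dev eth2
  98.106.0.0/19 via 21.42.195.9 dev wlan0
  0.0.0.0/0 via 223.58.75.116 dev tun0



Longest prefix match for 98.106.7.37:
  /19 44.94.96.0: no
  /9 119.0.0.0: no
  /19 93.35.128.0: no
  /19 98.106.0.0: MATCH
  /0 0.0.0.0: MATCH
Selected: next-hop 21.42.195.9 via wlan0 (matched /19)


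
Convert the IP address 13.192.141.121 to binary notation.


13 = 00001101
192 = 11000000
141 = 10001101
121 = 01111001
Binary: 00001101.11000000.10001101.01111001


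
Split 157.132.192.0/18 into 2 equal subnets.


New prefix = 18 + 1 = 19
Each subnet has 8192 addresses
  157.132.192.0/19
  157.132.224.0/19
Subnets: 157.132.192.0/19, 157.132.224.0/19


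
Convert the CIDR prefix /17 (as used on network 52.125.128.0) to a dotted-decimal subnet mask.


/17 means 17 network bits, 15 host bits
Binary: 11111111111111111000000000000000
Mask: 255.255.128.0


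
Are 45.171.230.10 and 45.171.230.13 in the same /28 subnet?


Mask: 255.255.255.240
45.171.230.10 AND mask = 45.171.230.0
45.171.230.13 AND mask = 45.171.230.0
Yes, same subnet (45.171.230.0)


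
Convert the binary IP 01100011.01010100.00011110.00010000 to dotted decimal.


01100011 = 99
01010100 = 84
00011110 = 30
00010000 = 16
IP: 99.84.30.16


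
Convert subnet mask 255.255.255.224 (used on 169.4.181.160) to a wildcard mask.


Subnet mask: 255.255.255.224
Wildcard = 255.255.255.255 - subnet mask
255 - 255 = 0
255 - 255 = 0
255 - 255 = 0
255 - 224 = 31
Wildcard: 0.0.0.31


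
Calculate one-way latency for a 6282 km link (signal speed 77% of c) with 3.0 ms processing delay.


Speed = 0.77 * 3e5 km/s = 231000 km/s
Propagation delay = 6282 / 231000 = 0.0272 s = 27.1948 ms
Processing delay = 3.0 ms
Total one-way latency = 30.1948 ms


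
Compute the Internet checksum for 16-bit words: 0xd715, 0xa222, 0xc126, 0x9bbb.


Sum all words (with carry folding):
+ 0xd715 = 0xd715
+ 0xa222 = 0x7938
+ 0xc126 = 0x3a5f
+ 0x9bbb = 0xd61a
One's complement: ~0xd61a
Checksum = 0x29e5


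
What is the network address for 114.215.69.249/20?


IP:   01110010.11010111.01000101.11111001
Mask: 11111111.11111111.11110000.00000000
AND operation:
Net:  01110010.11010111.01000000.00000000
Network: 114.215.64.0/20


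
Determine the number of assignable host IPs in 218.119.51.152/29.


Host bits = 32 - 29 = 3
Total addresses = 2^3 = 8
Usable = total - 2 (network and broadcast)
Usable hosts: 6


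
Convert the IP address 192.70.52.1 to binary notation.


192 = 11000000
70 = 01000110
52 = 00110100
1 = 00000001
Binary: 11000000.01000110.00110100.00000001


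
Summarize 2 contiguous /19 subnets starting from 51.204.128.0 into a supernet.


Original prefix: /19
Number of subnets: 2 = 2^1
New prefix = 19 - 1 = 18
Supernet: 51.204.128.0/18


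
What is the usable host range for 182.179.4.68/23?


Network: 182.179.4.0
Broadcast: 182.179.5.255
First usable = network + 1
Last usable = broadcast - 1
Range: 182.179.4.1 to 182.179.5.254


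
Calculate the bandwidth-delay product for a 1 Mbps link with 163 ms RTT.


BDP = bandwidth * RTT
= 1 Mbps * 163 ms
= 1 * 1e6 * 163 / 1000 bits
= 163000 bits
= 20375 bytes
= 19.8975 KB
BDP = 163000 bits (20375 bytes)


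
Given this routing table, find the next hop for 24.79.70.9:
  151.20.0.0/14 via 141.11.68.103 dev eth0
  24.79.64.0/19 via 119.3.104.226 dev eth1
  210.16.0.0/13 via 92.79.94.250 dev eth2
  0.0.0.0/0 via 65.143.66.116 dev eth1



Longest prefix match for 24.79.70.9:
  /14 151.20.0.0: no
  /19 24.79.64.0: MATCH
  /13 210.16.0.0: no
  /0 0.0.0.0: MATCH
Selected: next-hop 119.3.104.226 via eth1 (matched /19)


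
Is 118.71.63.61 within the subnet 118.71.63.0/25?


Subnet network: 118.71.63.0
Test IP AND mask: 118.71.63.0
Yes, 118.71.63.61 is in 118.71.63.0/25


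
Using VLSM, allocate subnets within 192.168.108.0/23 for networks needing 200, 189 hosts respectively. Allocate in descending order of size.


200 hosts -> /24 (254 usable): 192.168.108.0/24
189 hosts -> /24 (254 usable): 192.168.109.0/24
Allocation: 192.168.108.0/24 (200 hosts, 254 usable); 192.168.109.0/24 (189 hosts, 254 usable)


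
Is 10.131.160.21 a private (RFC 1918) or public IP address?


RFC 1918 private ranges:
  10.0.0.0/8 (10.0.0.0 - 10.255.255.255)
  172.16.0.0/12 (172.16.0.0 - 172.31.255.255)
  192.168.0.0/16 (192.168.0.0 - 192.168.255.255)
Private (in 10.0.0.0/8)


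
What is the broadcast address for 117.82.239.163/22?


Network: 117.82.236.0/22
Host bits = 10
Set all host bits to 1:
Broadcast: 117.82.239.255


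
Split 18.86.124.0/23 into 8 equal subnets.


New prefix = 23 + 3 = 26
Each subnet has 64 addresses
  18.86.124.0/26
  18.86.124.64/26
  18.86.124.128/26
  18.86.124.192/26
  18.86.125.0/26
  18.86.125.64/26
  18.86.125.128/26
  18.86.125.192/26
Subnets: 18.86.124.0/26, 18.86.124.64/26, 18.86.124.128/26, 18.86.124.192/26, 18.86.125.0/26, 18.86.125.64/26, 18.86.125.128/26, 18.86.125.192/26


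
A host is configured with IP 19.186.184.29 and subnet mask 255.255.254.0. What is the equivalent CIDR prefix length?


Binary: 11111111.11111111.11111110.00000000
Count leading 1s
Prefix: /23


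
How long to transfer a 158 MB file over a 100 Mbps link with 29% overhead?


Effective throughput = 100 * (1 - 29/100) = 71 Mbps
File size in Mb = 158 * 8 = 1264 Mb
Time = 1264 / 71
Time = 17.8028 seconds


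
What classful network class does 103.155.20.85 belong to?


First octet: 103
Binary: 01100111
0xxxxxxx -> Class A (1-126)
Class A, default mask 255.0.0.0 (/8)


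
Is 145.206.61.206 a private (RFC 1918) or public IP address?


RFC 1918 private ranges:
  10.0.0.0/8 (10.0.0.0 - 10.255.255.255)
  172.16.0.0/12 (172.16.0.0 - 172.31.255.255)
  192.168.0.0/16 (192.168.0.0 - 192.168.255.255)
Public (not in any RFC 1918 range)


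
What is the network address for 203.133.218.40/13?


IP:   11001011.10000101.11011010.00101000
Mask: 11111111.11111000.00000000.00000000
AND operation:
Net:  11001011.10000000.00000000.00000000
Network: 203.128.0.0/13


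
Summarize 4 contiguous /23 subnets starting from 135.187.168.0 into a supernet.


Original prefix: /23
Number of subnets: 4 = 2^2
New prefix = 23 - 2 = 21
Supernet: 135.187.168.0/21


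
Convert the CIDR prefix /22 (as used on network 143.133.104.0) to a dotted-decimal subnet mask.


/22 means 22 network bits, 10 host bits
Binary: 11111111111111111111110000000000
Mask: 255.255.252.0


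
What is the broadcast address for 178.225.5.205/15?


Network: 178.224.0.0/15
Host bits = 17
Set all host bits to 1:
Broadcast: 178.225.255.255


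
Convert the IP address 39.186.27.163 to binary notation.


39 = 00100111
186 = 10111010
27 = 00011011
163 = 10100011
Binary: 00100111.10111010.00011011.10100011


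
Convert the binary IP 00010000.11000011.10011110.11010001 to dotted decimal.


00010000 = 16
11000011 = 195
10011110 = 158
11010001 = 209
IP: 16.195.158.209


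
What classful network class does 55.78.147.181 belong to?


First octet: 55
Binary: 00110111
0xxxxxxx -> Class A (1-126)
Class A, default mask 255.0.0.0 (/8)


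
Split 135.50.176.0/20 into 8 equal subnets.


New prefix = 20 + 3 = 23
Each subnet has 512 addresses
  135.50.176.0/23
  135.50.178.0/23
  135.50.180.0/23
  135.50.182.0/23
  135.50.184.0/23
  135.50.186.0/23
  135.50.188.0/23
  135.50.190.0/23
Subnets: 135.50.176.0/23, 135.50.178.0/23, 135.50.180.0/23, 135.50.182.0/23, 135.50.184.0/23, 135.50.186.0/23, 135.50.188.0/23, 135.50.190.0/23


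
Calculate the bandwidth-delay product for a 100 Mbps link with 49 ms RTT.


BDP = bandwidth * RTT
= 100 Mbps * 49 ms
= 100 * 1e6 * 49 / 1000 bits
= 4900000 bits
= 612500 bytes
= 598.1445 KB
BDP = 4900000 bits (612500 bytes)


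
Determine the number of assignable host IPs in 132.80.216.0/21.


Host bits = 32 - 21 = 11
Total addresses = 2^11 = 2048
Usable = total - 2 (network and broadcast)
Usable hosts: 2046
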